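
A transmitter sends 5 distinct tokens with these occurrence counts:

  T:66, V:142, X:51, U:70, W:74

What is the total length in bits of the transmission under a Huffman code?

Build the Huffman tree bottom-up:
X(51) + T(66) → 117
U(70) + W(74) → 144
117 + V(142) → 259
144 + 259 → 403
Total encoded bits = sum of merged weights = 117 + 144 + 259 + 403 = 923.

923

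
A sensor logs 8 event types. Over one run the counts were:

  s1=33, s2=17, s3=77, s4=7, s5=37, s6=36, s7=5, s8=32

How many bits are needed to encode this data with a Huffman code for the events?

Build the Huffman tree bottom-up:
combine s7(5), s4(7) → 12
combine 12, s2(17) → 29
combine 29, s8(32) → 61
combine s1(33), s6(36) → 69
combine s5(37), 61 → 98
combine 69, s3(77) → 146
combine 98, 146 → 244
Total encoded bits = sum of merged weights = 12 + 29 + 61 + 69 + 98 + 146 + 244 = 659.

659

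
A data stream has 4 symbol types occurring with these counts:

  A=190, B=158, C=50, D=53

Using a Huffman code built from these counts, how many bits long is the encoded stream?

815

Build the Huffman tree bottom-up:
C(50) + D(53) → 103
103 + B(158) → 261
A(190) + 261 → 451
Each symbol's bit-cost is frequency × depth; summing gives 815 bits (equivalently 103 + 261 + 451).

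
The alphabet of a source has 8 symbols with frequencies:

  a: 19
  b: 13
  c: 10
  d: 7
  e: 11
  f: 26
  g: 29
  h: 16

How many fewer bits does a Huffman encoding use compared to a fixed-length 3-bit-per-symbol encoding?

Fixed-length: 3 bits × 131 symbols = 393 bits.
Huffman merges:
merge d(7) and c(10): 17
merge e(11) and b(13): 24
merge h(16) and 17: 33
merge a(19) and 24: 43
merge f(26) and g(29): 55
merge 33 and 43: 76
merge 55 and 76: 131
Huffman total = 17 + 24 + 33 + 43 + 55 + 76 + 131 = 379 bits.
Saving = 393 − 379 = 14 bits.

14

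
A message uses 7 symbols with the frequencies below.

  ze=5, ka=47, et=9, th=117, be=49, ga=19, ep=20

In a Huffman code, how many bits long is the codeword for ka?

Build the tree from the bottom:
ze(5) + et(9) → 14
14 + ga(19) → 33
ep(20) + 33 → 53
ka(47) + be(49) → 96
53 + 96 → 149
th(117) + 149 → 266
ka's leaf is at depth 3, giving a 3-bit codeword.

3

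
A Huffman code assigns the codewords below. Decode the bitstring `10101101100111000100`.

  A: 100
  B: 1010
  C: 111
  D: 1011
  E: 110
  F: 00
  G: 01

BEEGEFA

Read left to right; each codeword is recognised as soon as it completes (prefix code):
  1010→B | 110→E | 110→E | 01→G | 110→E | 00→F | 100→A
Decoded message: BEEGEFA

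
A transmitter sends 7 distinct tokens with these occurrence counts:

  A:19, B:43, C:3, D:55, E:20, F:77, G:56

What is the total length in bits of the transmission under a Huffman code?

Build the Huffman tree bottom-up:
combine C(3), A(19) → 22
combine E(20), 22 → 42
combine 42, B(43) → 85
combine D(55), G(56) → 111
combine F(77), 85 → 162
combine 111, 162 → 273
Total encoded bits = sum of merged weights = 22 + 42 + 85 + 111 + 162 + 273 = 695.

695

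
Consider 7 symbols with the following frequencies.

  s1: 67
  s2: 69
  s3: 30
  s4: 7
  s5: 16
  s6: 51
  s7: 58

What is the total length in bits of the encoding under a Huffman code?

Merge the two smallest weights repeatedly:
s4(7) + s5(16) → 23
23 + s3(30) → 53
s6(51) + 53 → 104
s7(58) + s1(67) → 125
s2(69) + 104 → 173
125 + 173 → 298
Total encoded bits = sum of merged weights = 23 + 53 + 104 + 125 + 173 + 298 = 776.

776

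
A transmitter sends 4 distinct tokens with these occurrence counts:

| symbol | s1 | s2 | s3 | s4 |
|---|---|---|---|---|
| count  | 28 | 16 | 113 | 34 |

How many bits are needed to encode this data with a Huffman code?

313

Build the Huffman tree bottom-up:
combine s2(16), s1(28) → 44
combine s4(34), 44 → 78
combine 78, s3(113) → 191
The encoded length is the sum of every internal node's weight: 44 + 78 + 191 = 313 bits.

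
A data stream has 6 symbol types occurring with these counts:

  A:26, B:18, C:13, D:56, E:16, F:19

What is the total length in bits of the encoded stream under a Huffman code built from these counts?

Greedily combine the two least-frequent nodes:
C(13) + E(16) → 29
B(18) + F(19) → 37
A(26) + 29 → 55
37 + 55 → 92
D(56) + 92 → 148
Each symbol's bit-cost is frequency × depth; summing gives 361 bits (equivalently 29 + 37 + 55 + 92 + 148).

361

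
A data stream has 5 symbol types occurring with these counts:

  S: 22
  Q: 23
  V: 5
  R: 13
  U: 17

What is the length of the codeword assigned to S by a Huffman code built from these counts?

Huffman merges, smallest pair first:
merge V(5) and R(13): 18
merge U(17) and 18: 35
merge S(22) and Q(23): 45
merge 35 and 45: 80
S sits 2 levels below the root, so its codeword is 2 bits.

2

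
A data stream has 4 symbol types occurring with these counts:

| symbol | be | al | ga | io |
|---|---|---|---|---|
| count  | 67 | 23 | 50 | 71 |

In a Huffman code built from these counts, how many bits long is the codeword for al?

2

Huffman merges, smallest pair first:
merge al(23) and ga(50): 73
merge be(67) and io(71): 138
merge 73 and 138: 211
The subtree containing al is merged 2 times, so code length = 2.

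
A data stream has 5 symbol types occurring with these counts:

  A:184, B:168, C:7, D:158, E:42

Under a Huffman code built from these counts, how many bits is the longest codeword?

Merge the two lowest-weight nodes at each step:
merge C(7) and E(42): 49
merge 49 and D(158): 207
merge B(168) and A(184): 352
merge 207 and 352: 559
The rarest symbols sit at the bottom; the longest codeword is 3 bits.

3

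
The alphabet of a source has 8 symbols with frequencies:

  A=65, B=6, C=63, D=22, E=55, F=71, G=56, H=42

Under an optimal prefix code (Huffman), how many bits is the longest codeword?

Merge the two lowest-weight nodes at each step:
combine B(6), D(22) → 28
combine 28, H(42) → 70
combine E(55), G(56) → 111
combine C(63), A(65) → 128
combine 70, F(71) → 141
combine 111, 128 → 239
combine 141, 239 → 380
The rarest symbols sit at the bottom; the longest codeword is 4 bits.

4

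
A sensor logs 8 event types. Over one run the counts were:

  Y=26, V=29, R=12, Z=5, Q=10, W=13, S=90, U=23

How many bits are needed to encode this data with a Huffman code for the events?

Merge the two smallest weights repeatedly:
Z(5) + Q(10) → 15
R(12) + W(13) → 25
15 + U(23) → 38
25 + Y(26) → 51
V(29) + 38 → 67
51 + 67 → 118
S(90) + 118 → 208
The encoded length is the sum of every internal node's weight: 15 + 25 + 38 + 51 + 67 + 118 + 208 = 522 bits.

522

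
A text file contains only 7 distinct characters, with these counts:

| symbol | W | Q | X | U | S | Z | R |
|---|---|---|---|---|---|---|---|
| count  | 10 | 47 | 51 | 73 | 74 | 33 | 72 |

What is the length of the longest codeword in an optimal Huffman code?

4

Merge the two lowest-weight nodes at each step:
combine W(10), Z(33) → 43
combine 43, Q(47) → 90
combine X(51), R(72) → 123
combine U(73), S(74) → 147
combine 90, 123 → 213
combine 147, 213 → 360
The first pair merged (W, Z) ends up deepest, at depth 4.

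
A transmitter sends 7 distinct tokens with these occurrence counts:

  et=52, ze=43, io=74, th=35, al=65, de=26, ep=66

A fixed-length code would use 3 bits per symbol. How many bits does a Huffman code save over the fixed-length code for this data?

79

Fixed-length: 3 bits × 361 symbols = 1083 bits.
Huffman merges:
de(26) + th(35) → 61
ze(43) + et(52) → 95
61 + al(65) → 126
ep(66) + io(74) → 140
95 + 126 → 221
140 + 221 → 361
Huffman total = 61 + 95 + 126 + 140 + 221 + 361 = 1004 bits.
Saving = 1083 − 1004 = 79 bits.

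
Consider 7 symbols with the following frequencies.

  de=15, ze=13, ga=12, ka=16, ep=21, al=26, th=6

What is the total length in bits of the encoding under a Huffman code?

Merge the two smallest weights repeatedly:
merge th(6) and ga(12): 18
merge ze(13) and de(15): 28
merge ka(16) and 18: 34
merge ep(21) and al(26): 47
merge 28 and 34: 62
merge 47 and 62: 109
The encoded length is the sum of every internal node's weight: 18 + 28 + 34 + 47 + 62 + 109 = 298 bits.

298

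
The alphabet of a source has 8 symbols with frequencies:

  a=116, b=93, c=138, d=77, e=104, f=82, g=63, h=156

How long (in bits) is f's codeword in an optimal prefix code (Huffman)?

3

Repeatedly merge the two smallest:
merge g(63) and d(77): 140
merge f(82) and b(93): 175
merge e(104) and a(116): 220
merge c(138) and 140: 278
merge h(156) and 175: 331
merge 220 and 278: 498
merge 331 and 498: 829
f sits 3 levels below the root, so its codeword is 3 bits.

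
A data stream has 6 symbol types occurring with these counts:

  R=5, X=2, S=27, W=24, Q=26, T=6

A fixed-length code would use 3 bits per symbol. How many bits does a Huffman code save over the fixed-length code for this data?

Fixed-length: 3 bits × 90 symbols = 270 bits.
Huffman merges:
X(2) + R(5) → 7
T(6) + 7 → 13
13 + W(24) → 37
Q(26) + S(27) → 53
37 + 53 → 90
Huffman total = 7 + 13 + 37 + 53 + 90 = 200 bits.
Saving = 270 − 200 = 70 bits.

70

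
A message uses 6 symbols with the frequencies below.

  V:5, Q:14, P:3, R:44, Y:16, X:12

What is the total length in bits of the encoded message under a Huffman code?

Merge the two smallest weights repeatedly:
P(3) + V(5) → 8
8 + X(12) → 20
Q(14) + Y(16) → 30
20 + 30 → 50
R(44) + 50 → 94
Each symbol's bit-cost is frequency × depth; summing gives 202 bits (equivalently 8 + 20 + 30 + 50 + 94).

202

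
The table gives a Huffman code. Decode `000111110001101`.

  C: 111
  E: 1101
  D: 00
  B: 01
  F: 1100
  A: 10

Read left to right; each codeword is recognised as soon as it completes (prefix code):
  00→D | 01→B | 111→C | 10→A | 00→D | 1101→E
Decoded message: DBCADE

DBCADE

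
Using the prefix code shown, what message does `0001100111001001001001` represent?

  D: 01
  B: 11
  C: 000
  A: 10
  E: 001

CBEBEEEE

Read left to right; each codeword is recognised as soon as it completes (prefix code):
  000→C | 11→B | 001→E | 11→B | 001→E | 001→E | 001→E | 001→E
Decoded message: CBEBEEEE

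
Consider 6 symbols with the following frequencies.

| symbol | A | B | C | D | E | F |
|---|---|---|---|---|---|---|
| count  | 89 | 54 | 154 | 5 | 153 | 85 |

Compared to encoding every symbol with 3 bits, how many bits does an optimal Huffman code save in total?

Fixed-length: 3 bits × 540 symbols = 1620 bits.
Huffman merges:
combine D(5), B(54) → 59
combine 59, F(85) → 144
combine A(89), 144 → 233
combine E(153), C(154) → 307
combine 233, 307 → 540
Huffman total = 59 + 144 + 233 + 307 + 540 = 1283 bits.
Saving = 1620 − 1283 = 337 bits.

337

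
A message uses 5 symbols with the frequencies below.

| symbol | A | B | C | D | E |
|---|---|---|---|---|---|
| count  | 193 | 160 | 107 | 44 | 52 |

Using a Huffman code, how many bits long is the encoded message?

1208

Build the Huffman tree bottom-up:
D(44) + E(52) → 96
96 + C(107) → 203
B(160) + A(193) → 353
203 + 353 → 556
Each symbol's bit-cost is frequency × depth; summing gives 1208 bits (equivalently 96 + 203 + 353 + 556).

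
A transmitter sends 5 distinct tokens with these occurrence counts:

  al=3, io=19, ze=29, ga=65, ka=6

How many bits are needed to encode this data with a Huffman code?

216

Greedily combine the two least-frequent nodes:
merge al(3) and ka(6): 9
merge 9 and io(19): 28
merge 28 and ze(29): 57
merge 57 and ga(65): 122
The encoded length is the sum of every internal node's weight: 9 + 28 + 57 + 122 = 216 bits.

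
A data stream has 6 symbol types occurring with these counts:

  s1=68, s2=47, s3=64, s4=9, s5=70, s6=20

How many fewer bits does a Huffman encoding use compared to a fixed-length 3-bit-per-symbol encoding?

173

Fixed-length: 3 bits × 278 symbols = 834 bits.
Huffman merges:
merge s4(9) and s6(20): 29
merge 29 and s2(47): 76
merge s3(64) and s1(68): 132
merge s5(70) and 76: 146
merge 132 and 146: 278
Huffman total = 29 + 76 + 132 + 146 + 278 = 661 bits.
Saving = 834 − 661 = 173 bits.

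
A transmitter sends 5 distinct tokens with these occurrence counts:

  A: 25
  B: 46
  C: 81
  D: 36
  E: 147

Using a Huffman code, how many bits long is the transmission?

Merge the two smallest weights repeatedly:
A(25) + D(36) → 61
B(46) + 61 → 107
C(81) + 107 → 188
E(147) + 188 → 335
Total encoded bits = sum of merged weights = 61 + 107 + 188 + 335 = 691.

691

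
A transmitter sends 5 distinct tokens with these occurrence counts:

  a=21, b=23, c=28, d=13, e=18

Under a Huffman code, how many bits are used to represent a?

Repeatedly merge the two smallest:
d(13) + e(18) → 31
a(21) + b(23) → 44
c(28) + 31 → 59
44 + 59 → 103
The subtree containing a is merged 2 times, so code length = 2.

2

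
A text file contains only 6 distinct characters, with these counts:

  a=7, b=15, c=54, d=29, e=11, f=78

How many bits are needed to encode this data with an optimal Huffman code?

423

Build the Huffman tree bottom-up:
combine a(7), e(11) → 18
combine b(15), 18 → 33
combine d(29), 33 → 62
combine c(54), 62 → 116
combine f(78), 116 → 194
The encoded length is the sum of every internal node's weight: 18 + 33 + 62 + 116 + 194 = 423 bits.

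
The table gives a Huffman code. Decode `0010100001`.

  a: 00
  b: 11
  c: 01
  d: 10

addac

Read left to right; each codeword is recognised as soon as it completes (prefix code):
  00→a | 10→d | 10→d | 00→a | 01→c
Decoded message: addac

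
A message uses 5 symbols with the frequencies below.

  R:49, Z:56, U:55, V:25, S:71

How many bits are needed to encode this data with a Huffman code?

Merge the two smallest weights repeatedly:
merge V(25) and R(49): 74
merge U(55) and Z(56): 111
merge S(71) and 74: 145
merge 111 and 145: 256
The encoded length is the sum of every internal node's weight: 74 + 111 + 145 + 256 = 586 bits.

586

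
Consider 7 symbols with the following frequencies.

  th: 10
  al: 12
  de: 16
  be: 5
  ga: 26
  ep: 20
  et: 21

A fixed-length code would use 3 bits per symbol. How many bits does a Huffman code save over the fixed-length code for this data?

32

Fixed-length: 3 bits × 110 symbols = 330 bits.
Huffman merges:
merge be(5) and th(10): 15
merge al(12) and 15: 27
merge de(16) and ep(20): 36
merge et(21) and ga(26): 47
merge 27 and 36: 63
merge 47 and 63: 110
Huffman total = 15 + 27 + 36 + 47 + 63 + 110 = 298 bits.
Saving = 330 − 298 = 32 bits.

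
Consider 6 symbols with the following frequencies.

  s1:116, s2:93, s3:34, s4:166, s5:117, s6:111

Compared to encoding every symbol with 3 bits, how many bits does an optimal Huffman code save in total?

283

Fixed-length: 3 bits × 637 symbols = 1911 bits.
Huffman merges:
s3(34) + s2(93) → 127
s6(111) + s1(116) → 227
s5(117) + 127 → 244
s4(166) + 227 → 393
244 + 393 → 637
Huffman total = 127 + 227 + 244 + 393 + 637 = 1628 bits.
Saving = 1911 − 1628 = 283 bits.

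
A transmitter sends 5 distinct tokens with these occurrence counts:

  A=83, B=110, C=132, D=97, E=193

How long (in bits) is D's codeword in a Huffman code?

3

Huffman merges, smallest pair first:
combine A(83), D(97) → 180
combine B(110), C(132) → 242
combine 180, E(193) → 373
combine 242, 373 → 615
The subtree containing D is merged 3 times, so code length = 3.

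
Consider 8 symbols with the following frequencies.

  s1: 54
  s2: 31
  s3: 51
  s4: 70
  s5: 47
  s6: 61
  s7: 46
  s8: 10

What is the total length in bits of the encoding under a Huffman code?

1081

Build the Huffman tree bottom-up:
combine s8(10), s2(31) → 41
combine 41, s7(46) → 87
combine s5(47), s3(51) → 98
combine s1(54), s6(61) → 115
combine s4(70), 87 → 157
combine 98, 115 → 213
combine 157, 213 → 370
Each symbol's bit-cost is frequency × depth; summing gives 1081 bits (equivalently 41 + 87 + 98 + 115 + 157 + 213 + 370).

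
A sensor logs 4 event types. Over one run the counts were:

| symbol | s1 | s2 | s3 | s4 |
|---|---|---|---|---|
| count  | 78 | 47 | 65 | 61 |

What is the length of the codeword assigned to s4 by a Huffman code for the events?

2

Build the tree from the bottom:
merge s2(47) and s4(61): 108
merge s3(65) and s1(78): 143
merge 108 and 143: 251
s4 sits 2 levels below the root, so its codeword is 2 bits.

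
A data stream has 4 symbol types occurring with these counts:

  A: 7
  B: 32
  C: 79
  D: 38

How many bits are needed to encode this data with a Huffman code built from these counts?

272

Merge the two smallest weights repeatedly:
A(7) + B(32) → 39
D(38) + 39 → 77
77 + C(79) → 156
Each symbol's bit-cost is frequency × depth; summing gives 272 bits (equivalently 39 + 77 + 156).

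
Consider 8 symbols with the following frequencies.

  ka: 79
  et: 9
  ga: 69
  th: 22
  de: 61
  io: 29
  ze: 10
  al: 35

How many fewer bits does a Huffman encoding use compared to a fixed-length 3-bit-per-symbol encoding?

Fixed-length: 3 bits × 314 symbols = 942 bits.
Huffman merges:
combine et(9), ze(10) → 19
combine 19, th(22) → 41
combine io(29), al(35) → 64
combine 41, de(61) → 102
combine 64, ga(69) → 133
combine ka(79), 102 → 181
combine 133, 181 → 314
Huffman total = 19 + 41 + 64 + 102 + 133 + 181 + 314 = 854 bits.
Saving = 942 − 854 = 88 bits.

88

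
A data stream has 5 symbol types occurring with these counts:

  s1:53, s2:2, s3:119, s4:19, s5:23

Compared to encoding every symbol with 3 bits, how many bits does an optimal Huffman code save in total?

Fixed-length: 3 bits × 216 symbols = 648 bits.
Huffman merges:
s2(2) + s4(19) → 21
21 + s5(23) → 44
44 + s1(53) → 97
97 + s3(119) → 216
Huffman total = 21 + 44 + 97 + 216 = 378 bits.
Saving = 648 − 378 = 270 bits.

270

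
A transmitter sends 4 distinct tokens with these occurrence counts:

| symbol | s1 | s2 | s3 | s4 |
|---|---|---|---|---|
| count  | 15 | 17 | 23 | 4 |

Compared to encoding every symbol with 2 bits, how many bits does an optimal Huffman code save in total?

Fixed-length: 2 bits × 59 symbols = 118 bits.
Huffman merges:
combine s4(4), s1(15) → 19
combine s2(17), 19 → 36
combine s3(23), 36 → 59
Huffman total = 19 + 36 + 59 = 114 bits.
Saving = 118 − 114 = 4 bits.

4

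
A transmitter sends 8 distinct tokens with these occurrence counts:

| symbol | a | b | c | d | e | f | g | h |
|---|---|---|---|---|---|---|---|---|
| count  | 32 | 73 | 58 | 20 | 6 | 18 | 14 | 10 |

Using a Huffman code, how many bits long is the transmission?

608

Greedily combine the two least-frequent nodes:
e(6) + h(10) → 16
g(14) + 16 → 30
f(18) + d(20) → 38
30 + a(32) → 62
38 + c(58) → 96
62 + b(73) → 135
96 + 135 → 231
Each symbol's bit-cost is frequency × depth; summing gives 608 bits (equivalently 16 + 30 + 38 + 62 + 96 + 135 + 231).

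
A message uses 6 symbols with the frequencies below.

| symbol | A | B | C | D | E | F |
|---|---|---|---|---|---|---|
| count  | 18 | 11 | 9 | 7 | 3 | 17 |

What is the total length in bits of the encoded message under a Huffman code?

Build the Huffman tree bottom-up:
combine E(3), D(7) → 10
combine C(9), 10 → 19
combine B(11), F(17) → 28
combine A(18), 19 → 37
combine 28, 37 → 65
Each symbol's bit-cost is frequency × depth; summing gives 159 bits (equivalently 10 + 19 + 28 + 37 + 65).

159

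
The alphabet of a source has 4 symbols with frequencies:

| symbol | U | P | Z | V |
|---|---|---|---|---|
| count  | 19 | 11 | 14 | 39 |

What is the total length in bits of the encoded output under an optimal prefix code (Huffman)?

Merge the two smallest weights repeatedly:
merge P(11) and Z(14): 25
merge U(19) and 25: 44
merge V(39) and 44: 83
Each symbol's bit-cost is frequency × depth; summing gives 152 bits (equivalently 25 + 44 + 83).

152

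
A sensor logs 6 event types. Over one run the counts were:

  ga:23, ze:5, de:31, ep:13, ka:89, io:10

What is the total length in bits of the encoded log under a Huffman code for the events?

347

Merge the two smallest weights repeatedly:
merge ze(5) and io(10): 15
merge ep(13) and 15: 28
merge ga(23) and 28: 51
merge de(31) and 51: 82
merge 82 and ka(89): 171
Each symbol's bit-cost is frequency × depth; summing gives 347 bits (equivalently 15 + 28 + 51 + 82 + 171).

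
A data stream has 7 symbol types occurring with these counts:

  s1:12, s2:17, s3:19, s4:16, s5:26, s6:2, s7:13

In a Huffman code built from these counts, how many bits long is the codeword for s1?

4

Build the tree from the bottom:
merge s6(2) and s1(12): 14
merge s7(13) and 14: 27
merge s4(16) and s2(17): 33
merge s3(19) and s5(26): 45
merge 27 and 33: 60
merge 45 and 60: 105
s1 sits 4 levels below the root, so its codeword is 4 bits.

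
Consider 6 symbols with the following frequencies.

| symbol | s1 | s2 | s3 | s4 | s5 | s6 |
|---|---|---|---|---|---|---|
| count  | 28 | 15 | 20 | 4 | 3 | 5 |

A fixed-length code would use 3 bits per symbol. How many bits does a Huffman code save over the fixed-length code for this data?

Fixed-length: 3 bits × 75 symbols = 225 bits.
Huffman merges:
merge s5(3) and s4(4): 7
merge s6(5) and 7: 12
merge 12 and s2(15): 27
merge s3(20) and 27: 47
merge s1(28) and 47: 75
Huffman total = 7 + 12 + 27 + 47 + 75 = 168 bits.
Saving = 225 − 168 = 57 bits.

57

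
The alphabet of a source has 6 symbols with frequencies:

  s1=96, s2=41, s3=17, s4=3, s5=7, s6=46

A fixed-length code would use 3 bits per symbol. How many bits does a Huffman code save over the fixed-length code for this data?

201

Fixed-length: 3 bits × 210 symbols = 630 bits.
Huffman merges:
merge s4(3) and s5(7): 10
merge 10 and s3(17): 27
merge 27 and s2(41): 68
merge s6(46) and 68: 114
merge s1(96) and 114: 210
Huffman total = 10 + 27 + 68 + 114 + 210 = 429 bits.
Saving = 630 − 429 = 201 bits.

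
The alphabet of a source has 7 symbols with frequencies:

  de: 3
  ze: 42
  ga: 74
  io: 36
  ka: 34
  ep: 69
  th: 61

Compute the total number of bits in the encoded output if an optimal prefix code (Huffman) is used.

851

Greedily combine the two least-frequent nodes:
merge de(3) and ka(34): 37
merge io(36) and 37: 73
merge ze(42) and th(61): 103
merge ep(69) and 73: 142
merge ga(74) and 103: 177
merge 142 and 177: 319
Total encoded bits = sum of merged weights = 37 + 73 + 103 + 142 + 177 + 319 = 851.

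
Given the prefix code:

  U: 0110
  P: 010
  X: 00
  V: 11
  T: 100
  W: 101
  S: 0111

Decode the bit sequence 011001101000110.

Read left to right; each codeword is recognised as soon as it completes (prefix code):
  0110→U | 0110→U | 100→T | 0110→U
Decoded message: UUTU

UUTU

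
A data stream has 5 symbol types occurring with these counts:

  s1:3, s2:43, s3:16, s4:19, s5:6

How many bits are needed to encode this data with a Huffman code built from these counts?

Build the Huffman tree bottom-up:
merge s1(3) and s5(6): 9
merge 9 and s3(16): 25
merge s4(19) and 25: 44
merge s2(43) and 44: 87
Total encoded bits = sum of merged weights = 9 + 25 + 44 + 87 = 165.

165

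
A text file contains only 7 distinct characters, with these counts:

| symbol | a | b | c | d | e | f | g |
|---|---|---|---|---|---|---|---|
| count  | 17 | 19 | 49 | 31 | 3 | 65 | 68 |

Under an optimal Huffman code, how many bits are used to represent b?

4

Repeatedly merge the two smallest:
merge e(3) and a(17): 20
merge b(19) and 20: 39
merge d(31) and 39: 70
merge c(49) and f(65): 114
merge g(68) and 70: 138
merge 114 and 138: 252
b sits 4 levels below the root, so its codeword is 4 bits.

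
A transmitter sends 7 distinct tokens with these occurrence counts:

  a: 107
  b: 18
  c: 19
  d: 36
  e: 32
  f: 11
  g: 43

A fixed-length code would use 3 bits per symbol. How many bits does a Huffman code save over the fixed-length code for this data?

Fixed-length: 3 bits × 266 symbols = 798 bits.
Huffman merges:
f(11) + b(18) → 29
c(19) + 29 → 48
e(32) + d(36) → 68
g(43) + 48 → 91
68 + 91 → 159
a(107) + 159 → 266
Huffman total = 29 + 48 + 68 + 91 + 159 + 266 = 661 bits.
Saving = 798 − 661 = 137 bits.

137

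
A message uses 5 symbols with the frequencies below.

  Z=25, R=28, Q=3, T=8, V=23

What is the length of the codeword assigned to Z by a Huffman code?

2

Huffman merges, smallest pair first:
merge Q(3) and T(8): 11
merge 11 and V(23): 34
merge Z(25) and R(28): 53
merge 34 and 53: 87
Z's leaf is at depth 2, giving a 2-bit codeword.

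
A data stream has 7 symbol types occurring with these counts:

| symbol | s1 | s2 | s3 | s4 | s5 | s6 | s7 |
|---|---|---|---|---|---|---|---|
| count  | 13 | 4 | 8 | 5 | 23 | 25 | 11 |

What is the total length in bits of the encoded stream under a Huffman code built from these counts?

228

Merge the two smallest weights repeatedly:
s2(4) + s4(5) → 9
s3(8) + 9 → 17
s7(11) + s1(13) → 24
17 + s5(23) → 40
24 + s6(25) → 49
40 + 49 → 89
Total encoded bits = sum of merged weights = 9 + 17 + 24 + 40 + 49 + 89 = 228.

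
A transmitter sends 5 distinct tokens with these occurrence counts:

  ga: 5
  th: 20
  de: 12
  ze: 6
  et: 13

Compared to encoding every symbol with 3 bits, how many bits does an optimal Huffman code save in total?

Fixed-length: 3 bits × 56 symbols = 168 bits.
Huffman merges:
merge ga(5) and ze(6): 11
merge 11 and de(12): 23
merge et(13) and th(20): 33
merge 23 and 33: 56
Huffman total = 11 + 23 + 33 + 56 = 123 bits.
Saving = 168 − 123 = 45 bits.

45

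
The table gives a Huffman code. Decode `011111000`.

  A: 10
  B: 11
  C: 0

Read left to right; each codeword is recognised as soon as it completes (prefix code):
  0→C | 11→B | 11→B | 10→A | 0→C | 0→C
Decoded message: CBBACC

CBBACC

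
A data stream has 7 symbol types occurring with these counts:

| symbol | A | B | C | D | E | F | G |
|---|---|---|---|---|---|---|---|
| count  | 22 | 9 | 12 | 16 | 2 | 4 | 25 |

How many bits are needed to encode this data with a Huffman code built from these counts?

228

Build the Huffman tree bottom-up:
merge E(2) and F(4): 6
merge 6 and B(9): 15
merge C(12) and 15: 27
merge D(16) and A(22): 38
merge G(25) and 27: 52
merge 38 and 52: 90
Total encoded bits = sum of merged weights = 6 + 15 + 27 + 38 + 52 + 90 = 228.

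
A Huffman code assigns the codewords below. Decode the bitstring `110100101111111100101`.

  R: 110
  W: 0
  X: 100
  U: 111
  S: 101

RXSUUXS

Read left to right; each codeword is recognised as soon as it completes (prefix code):
  110→R | 100→X | 101→S | 111→U | 111→U | 100→X | 101→S
Decoded message: RXSUUXS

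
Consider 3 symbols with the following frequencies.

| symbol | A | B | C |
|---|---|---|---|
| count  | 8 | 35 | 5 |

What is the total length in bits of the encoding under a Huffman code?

61

Greedily combine the two least-frequent nodes:
combine C(5), A(8) → 13
combine 13, B(35) → 48
Each symbol's bit-cost is frequency × depth; summing gives 61 bits (equivalently 13 + 48).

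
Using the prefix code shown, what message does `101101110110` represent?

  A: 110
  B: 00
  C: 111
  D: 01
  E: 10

EACDE

Read left to right; each codeword is recognised as soon as it completes (prefix code):
  10→E | 110→A | 111→C | 01→D | 10→E
Decoded message: EACDE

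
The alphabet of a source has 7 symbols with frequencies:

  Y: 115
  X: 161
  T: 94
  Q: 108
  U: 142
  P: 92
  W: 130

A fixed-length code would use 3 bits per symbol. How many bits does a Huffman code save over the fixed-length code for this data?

Fixed-length: 3 bits × 842 symbols = 2526 bits.
Huffman merges:
merge P(92) and T(94): 186
merge Q(108) and Y(115): 223
merge W(130) and U(142): 272
merge X(161) and 186: 347
merge 223 and 272: 495
merge 347 and 495: 842
Huffman total = 186 + 223 + 272 + 347 + 495 + 842 = 2365 bits.
Saving = 2526 − 2365 = 161 bits.

161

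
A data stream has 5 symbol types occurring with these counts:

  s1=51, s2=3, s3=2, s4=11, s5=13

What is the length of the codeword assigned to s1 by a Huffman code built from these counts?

Huffman merges, smallest pair first:
s3(2) + s2(3) → 5
5 + s4(11) → 16
s5(13) + 16 → 29
29 + s1(51) → 80
s1 is merged only at the final step, so code length = 1.

1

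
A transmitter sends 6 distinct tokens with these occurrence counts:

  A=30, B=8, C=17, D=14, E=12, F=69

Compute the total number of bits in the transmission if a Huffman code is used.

Build the Huffman tree bottom-up:
merge B(8) and E(12): 20
merge D(14) and C(17): 31
merge 20 and A(30): 50
merge 31 and 50: 81
merge F(69) and 81: 150
Each symbol's bit-cost is frequency × depth; summing gives 332 bits (equivalently 20 + 31 + 50 + 81 + 150).

332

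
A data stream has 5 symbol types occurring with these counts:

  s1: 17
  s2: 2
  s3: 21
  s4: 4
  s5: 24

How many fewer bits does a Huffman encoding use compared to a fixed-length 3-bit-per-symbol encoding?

63

Fixed-length: 3 bits × 68 symbols = 204 bits.
Huffman merges:
combine s2(2), s4(4) → 6
combine 6, s1(17) → 23
combine s3(21), 23 → 44
combine s5(24), 44 → 68
Huffman total = 6 + 23 + 44 + 68 = 141 bits.
Saving = 204 − 141 = 63 bits.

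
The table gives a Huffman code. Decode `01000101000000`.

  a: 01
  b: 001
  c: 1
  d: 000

Read left to right; each codeword is recognised as soon as it completes (prefix code):
  01→a | 000→d | 1→c | 01→a | 000→d | 000→d
Decoded message: adcadd

adcadd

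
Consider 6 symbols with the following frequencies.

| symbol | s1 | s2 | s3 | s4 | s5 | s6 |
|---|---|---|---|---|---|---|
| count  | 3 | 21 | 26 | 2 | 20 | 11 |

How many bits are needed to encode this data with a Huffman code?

Merge the two smallest weights repeatedly:
merge s4(2) and s1(3): 5
merge 5 and s6(11): 16
merge 16 and s5(20): 36
merge s2(21) and s3(26): 47
merge 36 and 47: 83
The encoded length is the sum of every internal node's weight: 5 + 16 + 36 + 47 + 83 = 187 bits.

187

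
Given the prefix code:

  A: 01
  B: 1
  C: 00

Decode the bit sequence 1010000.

BACC

Read left to right; each codeword is recognised as soon as it completes (prefix code):
  1→B | 01→A | 00→C | 00→C
Decoded message: BACC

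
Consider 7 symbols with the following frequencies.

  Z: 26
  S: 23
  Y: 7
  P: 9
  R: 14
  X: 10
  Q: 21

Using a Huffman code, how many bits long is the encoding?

297

Merge the two smallest weights repeatedly:
Y(7) + P(9) → 16
X(10) + R(14) → 24
16 + Q(21) → 37
S(23) + 24 → 47
Z(26) + 37 → 63
47 + 63 → 110
Each symbol's bit-cost is frequency × depth; summing gives 297 bits (equivalently 16 + 24 + 37 + 47 + 63 + 110).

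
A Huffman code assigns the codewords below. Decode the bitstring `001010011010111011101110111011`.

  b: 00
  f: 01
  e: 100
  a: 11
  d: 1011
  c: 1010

bcfcadddd

Read left to right; each codeword is recognised as soon as it completes (prefix code):
  00→b | 1010→c | 01→f | 1010→c | 11→a | 1011→d | 1011→d | 1011→d | 1011→d
Decoded message: bcfcadddd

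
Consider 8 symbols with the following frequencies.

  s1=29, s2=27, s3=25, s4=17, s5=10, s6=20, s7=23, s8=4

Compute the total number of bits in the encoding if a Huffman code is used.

450

Build the Huffman tree bottom-up:
combine s8(4), s5(10) → 14
combine 14, s4(17) → 31
combine s6(20), s7(23) → 43
combine s3(25), s2(27) → 52
combine s1(29), 31 → 60
combine 43, 52 → 95
combine 60, 95 → 155
Each symbol's bit-cost is frequency × depth; summing gives 450 bits (equivalently 14 + 31 + 43 + 52 + 60 + 95 + 155).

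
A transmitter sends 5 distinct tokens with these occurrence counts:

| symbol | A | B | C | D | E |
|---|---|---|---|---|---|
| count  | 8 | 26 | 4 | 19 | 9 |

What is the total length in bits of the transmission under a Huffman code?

Greedily combine the two least-frequent nodes:
merge C(4) and A(8): 12
merge E(9) and 12: 21
merge D(19) and 21: 40
merge B(26) and 40: 66
The encoded length is the sum of every internal node's weight: 12 + 21 + 40 + 66 = 139 bits.

139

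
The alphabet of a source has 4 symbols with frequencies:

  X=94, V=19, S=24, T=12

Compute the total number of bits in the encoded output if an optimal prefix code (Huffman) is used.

235

Merge the two smallest weights repeatedly:
combine T(12), V(19) → 31
combine S(24), 31 → 55
combine 55, X(94) → 149
Each symbol's bit-cost is frequency × depth; summing gives 235 bits (equivalently 31 + 55 + 149).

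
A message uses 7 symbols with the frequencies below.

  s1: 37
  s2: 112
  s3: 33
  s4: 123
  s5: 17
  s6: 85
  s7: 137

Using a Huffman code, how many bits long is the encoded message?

Merge the two smallest weights repeatedly:
combine s5(17), s3(33) → 50
combine s1(37), 50 → 87
combine s6(85), 87 → 172
combine s2(112), s4(123) → 235
combine s7(137), 172 → 309
combine 235, 309 → 544
The encoded length is the sum of every internal node's weight: 50 + 87 + 172 + 235 + 309 + 544 = 1397 bits.

1397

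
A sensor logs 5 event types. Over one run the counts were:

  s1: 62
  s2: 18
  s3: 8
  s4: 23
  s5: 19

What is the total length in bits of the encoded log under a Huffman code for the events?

266

Build the Huffman tree bottom-up:
merge s3(8) and s2(18): 26
merge s5(19) and s4(23): 42
merge 26 and 42: 68
merge s1(62) and 68: 130
Total encoded bits = sum of merged weights = 26 + 42 + 68 + 130 = 266.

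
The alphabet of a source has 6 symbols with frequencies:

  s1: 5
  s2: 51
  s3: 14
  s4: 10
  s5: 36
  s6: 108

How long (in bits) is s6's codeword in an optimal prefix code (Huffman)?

1

Huffman merges, smallest pair first:
combine s1(5), s4(10) → 15
combine s3(14), 15 → 29
combine 29, s5(36) → 65
combine s2(51), 65 → 116
combine s6(108), 116 → 224
s6 is a child of the root — depth 1, so its codeword is a single bit.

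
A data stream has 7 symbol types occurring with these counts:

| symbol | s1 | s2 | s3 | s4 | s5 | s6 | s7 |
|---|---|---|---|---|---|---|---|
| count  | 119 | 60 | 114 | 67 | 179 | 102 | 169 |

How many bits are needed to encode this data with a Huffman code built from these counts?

2209

Greedily combine the two least-frequent nodes:
s2(60) + s4(67) → 127
s6(102) + s3(114) → 216
s1(119) + 127 → 246
s7(169) + s5(179) → 348
216 + 246 → 462
348 + 462 → 810
Each symbol's bit-cost is frequency × depth; summing gives 2209 bits (equivalently 127 + 216 + 246 + 348 + 462 + 810).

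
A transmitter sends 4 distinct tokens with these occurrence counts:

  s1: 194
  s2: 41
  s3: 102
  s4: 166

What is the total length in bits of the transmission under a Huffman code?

Build the Huffman tree bottom-up:
s2(41) + s3(102) → 143
143 + s4(166) → 309
s1(194) + 309 → 503
Total encoded bits = sum of merged weights = 143 + 309 + 503 = 955.

955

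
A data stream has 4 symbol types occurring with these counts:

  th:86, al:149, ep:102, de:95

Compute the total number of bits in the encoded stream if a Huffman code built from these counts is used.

Greedily combine the two least-frequent nodes:
th(86) + de(95) → 181
ep(102) + al(149) → 251
181 + 251 → 432
Total encoded bits = sum of merged weights = 181 + 251 + 432 = 864.

864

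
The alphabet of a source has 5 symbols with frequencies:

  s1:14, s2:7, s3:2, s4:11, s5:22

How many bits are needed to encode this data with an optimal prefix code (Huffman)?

Greedily combine the two least-frequent nodes:
combine s3(2), s2(7) → 9
combine 9, s4(11) → 20
combine s1(14), 20 → 34
combine s5(22), 34 → 56
Each symbol's bit-cost is frequency × depth; summing gives 119 bits (equivalently 9 + 20 + 34 + 56).

119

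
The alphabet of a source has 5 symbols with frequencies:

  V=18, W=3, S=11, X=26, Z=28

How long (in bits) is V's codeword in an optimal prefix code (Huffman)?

Build the tree from the bottom:
W(3) + S(11) → 14
14 + V(18) → 32
X(26) + Z(28) → 54
32 + 54 → 86
V's leaf is at depth 2, giving a 2-bit codeword.

2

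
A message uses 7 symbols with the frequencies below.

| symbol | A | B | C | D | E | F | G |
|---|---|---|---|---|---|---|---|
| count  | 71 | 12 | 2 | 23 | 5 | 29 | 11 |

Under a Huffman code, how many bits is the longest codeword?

5

Merge the two lowest-weight nodes at each step:
combine C(2), E(5) → 7
combine 7, G(11) → 18
combine B(12), 18 → 30
combine D(23), F(29) → 52
combine 30, 52 → 82
combine A(71), 82 → 153
The rarest symbols sit at the bottom; the longest codeword is 5 bits.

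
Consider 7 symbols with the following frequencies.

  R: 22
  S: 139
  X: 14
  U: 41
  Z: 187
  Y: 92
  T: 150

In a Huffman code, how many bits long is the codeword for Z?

Repeatedly merge the two smallest:
X(14) + R(22) → 36
36 + U(41) → 77
77 + Y(92) → 169
S(139) + T(150) → 289
169 + Z(187) → 356
289 + 356 → 645
Z's leaf is at depth 2, giving a 2-bit codeword.

2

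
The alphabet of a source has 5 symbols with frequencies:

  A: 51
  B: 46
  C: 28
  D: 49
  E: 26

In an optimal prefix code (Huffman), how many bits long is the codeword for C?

Repeatedly merge the two smallest:
combine E(26), C(28) → 54
combine B(46), D(49) → 95
combine A(51), 54 → 105
combine 95, 105 → 200
C sits 3 levels below the root, so its codeword is 3 bits.

3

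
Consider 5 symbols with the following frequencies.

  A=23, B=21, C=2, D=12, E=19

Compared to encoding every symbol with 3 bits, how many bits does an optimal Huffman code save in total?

Fixed-length: 3 bits × 77 symbols = 231 bits.
Huffman merges:
merge C(2) and D(12): 14
merge 14 and E(19): 33
merge B(21) and A(23): 44
merge 33 and 44: 77
Huffman total = 14 + 33 + 44 + 77 = 168 bits.
Saving = 231 − 168 = 63 bits.

63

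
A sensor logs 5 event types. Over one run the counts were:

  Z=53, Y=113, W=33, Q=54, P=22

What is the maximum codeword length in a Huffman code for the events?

Merge the two lowest-weight nodes at each step:
combine P(22), W(33) → 55
combine Z(53), Q(54) → 107
combine 55, 107 → 162
combine Y(113), 162 → 275
Maximum depth reached is 3.

3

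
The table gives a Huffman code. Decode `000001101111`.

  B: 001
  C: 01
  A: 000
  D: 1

Read left to right; each codeword is recognised as soon as it completes (prefix code):
  000→A | 001→B | 1→D | 01→C | 1→D | 1→D | 1→D
Decoded message: ABDCDDD

ABDCDDD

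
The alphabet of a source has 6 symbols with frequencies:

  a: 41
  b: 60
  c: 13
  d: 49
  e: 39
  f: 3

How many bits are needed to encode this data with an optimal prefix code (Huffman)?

Greedily combine the two least-frequent nodes:
merge f(3) and c(13): 16
merge 16 and e(39): 55
merge a(41) and d(49): 90
merge 55 and b(60): 115
merge 90 and 115: 205
Each symbol's bit-cost is frequency × depth; summing gives 481 bits (equivalently 16 + 55 + 90 + 115 + 205).

481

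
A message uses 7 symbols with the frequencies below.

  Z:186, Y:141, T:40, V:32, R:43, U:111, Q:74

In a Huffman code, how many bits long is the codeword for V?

Build the tree from the bottom:
V(32) + T(40) → 72
R(43) + 72 → 115
Q(74) + U(111) → 185
115 + Y(141) → 256
185 + Z(186) → 371
256 + 371 → 627
V sits 4 levels below the root, so its codeword is 4 bits.

4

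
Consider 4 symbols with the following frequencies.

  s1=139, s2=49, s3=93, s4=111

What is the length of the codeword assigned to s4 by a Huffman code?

2

Repeatedly merge the two smallest:
merge s2(49) and s3(93): 142
merge s4(111) and s1(139): 250
merge 142 and 250: 392
The subtree containing s4 is merged 2 times, so code length = 2.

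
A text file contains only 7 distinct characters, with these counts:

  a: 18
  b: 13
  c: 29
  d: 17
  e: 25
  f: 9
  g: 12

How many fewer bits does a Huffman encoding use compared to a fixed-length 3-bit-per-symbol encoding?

33

Fixed-length: 3 bits × 123 symbols = 369 bits.
Huffman merges:
merge f(9) and g(12): 21
merge b(13) and d(17): 30
merge a(18) and 21: 39
merge e(25) and c(29): 54
merge 30 and 39: 69
merge 54 and 69: 123
Huffman total = 21 + 30 + 39 + 54 + 69 + 123 = 336 bits.
Saving = 369 − 336 = 33 bits.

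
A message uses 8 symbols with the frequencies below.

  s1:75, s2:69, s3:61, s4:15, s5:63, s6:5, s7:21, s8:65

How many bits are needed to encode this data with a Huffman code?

Merge the two smallest weights repeatedly:
combine s6(5), s4(15) → 20
combine 20, s7(21) → 41
combine 41, s3(61) → 102
combine s5(63), s8(65) → 128
combine s2(69), s1(75) → 144
combine 102, 128 → 230
combine 144, 230 → 374
Total encoded bits = sum of merged weights = 20 + 41 + 102 + 128 + 144 + 230 + 374 = 1039.

1039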